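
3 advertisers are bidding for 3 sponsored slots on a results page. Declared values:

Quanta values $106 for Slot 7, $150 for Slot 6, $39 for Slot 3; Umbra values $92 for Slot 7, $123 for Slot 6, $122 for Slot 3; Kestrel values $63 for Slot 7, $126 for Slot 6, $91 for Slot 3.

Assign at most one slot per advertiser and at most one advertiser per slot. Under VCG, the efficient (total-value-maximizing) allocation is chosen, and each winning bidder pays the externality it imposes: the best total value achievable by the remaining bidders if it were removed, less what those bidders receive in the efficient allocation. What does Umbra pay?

Umbra pays $9.

Efficient allocation: Quanta→Slot 7 ($106), Umbra→Slot 3 ($122), Kestrel→Slot 6 ($126); total welfare W = $354.
Umbra receives Slot 3 at value $122, so the others get W − 122 = $232.
Without Umbra: best allocation of the remaining 2 bidders over all 3 slots is Quanta→Slot 6 ($150), Kestrel→Slot 3 ($91), total $241.
VCG payment = (others' best without Umbra) − (others' welfare with Umbra) = 241 − 232 = $9.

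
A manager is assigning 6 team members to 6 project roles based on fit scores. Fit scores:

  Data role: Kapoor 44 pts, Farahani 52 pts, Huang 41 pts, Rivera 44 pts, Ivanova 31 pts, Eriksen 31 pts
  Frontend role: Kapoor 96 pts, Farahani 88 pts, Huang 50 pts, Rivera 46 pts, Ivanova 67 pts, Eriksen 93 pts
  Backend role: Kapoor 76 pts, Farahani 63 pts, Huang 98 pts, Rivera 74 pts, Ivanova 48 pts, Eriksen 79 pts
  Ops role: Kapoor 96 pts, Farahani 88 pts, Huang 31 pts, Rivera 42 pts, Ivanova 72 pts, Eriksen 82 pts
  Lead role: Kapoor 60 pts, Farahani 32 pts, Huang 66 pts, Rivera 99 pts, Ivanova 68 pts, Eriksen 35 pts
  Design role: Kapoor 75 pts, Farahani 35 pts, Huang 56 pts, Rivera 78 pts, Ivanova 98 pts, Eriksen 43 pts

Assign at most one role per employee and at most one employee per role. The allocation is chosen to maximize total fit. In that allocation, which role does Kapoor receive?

This is a one-to-one assignment (maximum-weight bipartite matching).
Optimal: Kapoor→Ops role (96 pts), Farahani→Data role (52 pts), Huang→Backend role (98 pts), Rivera→Lead role (99 pts), Ivanova→Design role (98 pts), Eriksen→Frontend role (93 pts) — total 96+52+98+99+98+93 = 536 pts.
Column-greedy (each role in turn goes to its best remaining employee) gives 525 pts, worse by 11.
Next-best assignment: Kapoor→Frontend role, Farahani→Data role, Huang→Backend role, Rivera→Lead role, Ivanova→Design role, Eriksen→Ops role = 525 pts.
No other one-to-one assignment exceeds 536 pts.
Kapoor's own top role is Frontend role (96 pts), but forcing Kapoor→Frontend role and reassigning the rest optimally gives only 525 pts — worse by 11.

Kapoor receives Ops role.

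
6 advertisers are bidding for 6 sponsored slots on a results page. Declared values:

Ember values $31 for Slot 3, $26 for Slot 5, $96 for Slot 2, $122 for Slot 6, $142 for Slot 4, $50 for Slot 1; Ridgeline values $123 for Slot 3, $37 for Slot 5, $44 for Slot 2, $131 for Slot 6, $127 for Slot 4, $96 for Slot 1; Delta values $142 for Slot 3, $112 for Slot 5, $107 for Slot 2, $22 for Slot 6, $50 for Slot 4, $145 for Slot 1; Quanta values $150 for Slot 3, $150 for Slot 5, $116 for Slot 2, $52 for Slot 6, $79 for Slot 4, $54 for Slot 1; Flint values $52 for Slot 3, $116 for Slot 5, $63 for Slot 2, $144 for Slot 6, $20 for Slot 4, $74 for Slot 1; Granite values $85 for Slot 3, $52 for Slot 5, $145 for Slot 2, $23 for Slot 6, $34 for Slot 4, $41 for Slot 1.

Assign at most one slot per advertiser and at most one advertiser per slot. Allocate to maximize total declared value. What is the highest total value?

Max total: $849

Treat this as an assignment problem: match each advertiser to one slot.
Optimal: Ember→Slot 4 ($142), Ridgeline→Slot 3 ($123), Delta→Slot 1 ($145), Quanta→Slot 5 ($150), Flint→Slot 6 ($144), Granite→Slot 2 ($145) — total 142+123+145+150+144+145 = $849.
Max-entry greedy (repeatedly take the single best remaining cell) gives $763, worse by 86.
Swapping Quanta↔Ridgeline (Quanta→Slot 3 $150, Ridgeline→Slot 5 $37) loses 86.
Every other assignment is strictly worse.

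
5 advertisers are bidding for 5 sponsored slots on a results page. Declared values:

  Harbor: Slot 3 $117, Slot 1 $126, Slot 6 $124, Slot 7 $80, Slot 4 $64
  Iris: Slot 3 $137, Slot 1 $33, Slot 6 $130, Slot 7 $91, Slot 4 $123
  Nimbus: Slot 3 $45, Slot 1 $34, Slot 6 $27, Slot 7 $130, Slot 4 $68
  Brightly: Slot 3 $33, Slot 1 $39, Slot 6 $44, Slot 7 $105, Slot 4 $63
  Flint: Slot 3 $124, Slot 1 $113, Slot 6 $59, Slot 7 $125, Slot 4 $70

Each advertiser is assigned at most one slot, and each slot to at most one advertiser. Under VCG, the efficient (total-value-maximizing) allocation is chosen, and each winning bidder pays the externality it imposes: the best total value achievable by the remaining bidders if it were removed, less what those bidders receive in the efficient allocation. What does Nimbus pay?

Nimbus pays $42.

Efficient allocation: Harbor→Slot 1 ($126), Iris→Slot 6 ($130), Nimbus→Slot 7 ($130), Brightly→Slot 4 ($63), Flint→Slot 3 ($124); total welfare W = $573.
Nimbus receives Slot 7 at value $130, so the others get W − 130 = $443.
Without Nimbus: best allocation of the remaining 4 bidders over all 5 slots is Harbor→Slot 1 ($126), Iris→Slot 6 ($130), Brightly→Slot 7 ($105), Flint→Slot 3 ($124), total $485.
VCG payment = (others' best without Nimbus) − (others' welfare with Nimbus) = 485 − 443 = $42.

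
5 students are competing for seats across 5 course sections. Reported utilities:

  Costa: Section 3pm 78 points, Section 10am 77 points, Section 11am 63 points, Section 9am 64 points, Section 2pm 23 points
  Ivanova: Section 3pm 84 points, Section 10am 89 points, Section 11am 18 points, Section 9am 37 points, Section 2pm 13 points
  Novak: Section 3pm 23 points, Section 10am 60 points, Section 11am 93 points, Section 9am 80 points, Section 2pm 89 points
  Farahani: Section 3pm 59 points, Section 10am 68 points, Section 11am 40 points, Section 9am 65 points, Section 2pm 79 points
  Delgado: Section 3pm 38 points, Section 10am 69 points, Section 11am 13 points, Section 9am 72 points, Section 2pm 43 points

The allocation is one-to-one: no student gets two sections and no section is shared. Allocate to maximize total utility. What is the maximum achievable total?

Max total: 411 points

This is a one-to-one assignment (maximum-weight bipartite matching).
Optimal: Costa→Section 3pm (78 points), Ivanova→Section 10am (89 points), Novak→Section 11am (93 points), Farahani→Section 2pm (79 points), Delgado→Section 9am (72 points) — total 78+89+93+79+72 = 411 points.
Column-greedy (each section in turn goes to its best remaining student) gives 405 points, worse by 6.
Next-best assignment: Costa→Section 10am, Ivanova→Section 3pm, Novak→Section 11am, Farahani→Section 2pm, Delgado→Section 9am = 405 points.
Swapping Farahani↔Costa (Farahani→Section 3pm 59 points, Costa→Section 2pm 23 points) loses 75.
Every other assignment is strictly worse.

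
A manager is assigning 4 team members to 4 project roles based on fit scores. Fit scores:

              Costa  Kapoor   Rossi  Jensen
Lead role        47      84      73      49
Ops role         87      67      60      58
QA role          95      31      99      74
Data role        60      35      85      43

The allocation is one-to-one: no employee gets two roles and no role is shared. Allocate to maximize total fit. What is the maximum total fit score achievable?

Maximum total: 330 pts

Optimal: Costa→Ops role (87 pts), Kapoor→Lead role (84 pts), Rossi→Data role (85 pts), Jensen→QA role (74 pts) — total 87+84+85+74 = 330 pts.
Max-entry greedy (repeatedly take the single best remaining cell) gives 313 pts, worse by 17.
Next-best assignment: Costa→QA role, Kapoor→Lead role, Rossi→Data role, Jensen→Ops role = 322 pts.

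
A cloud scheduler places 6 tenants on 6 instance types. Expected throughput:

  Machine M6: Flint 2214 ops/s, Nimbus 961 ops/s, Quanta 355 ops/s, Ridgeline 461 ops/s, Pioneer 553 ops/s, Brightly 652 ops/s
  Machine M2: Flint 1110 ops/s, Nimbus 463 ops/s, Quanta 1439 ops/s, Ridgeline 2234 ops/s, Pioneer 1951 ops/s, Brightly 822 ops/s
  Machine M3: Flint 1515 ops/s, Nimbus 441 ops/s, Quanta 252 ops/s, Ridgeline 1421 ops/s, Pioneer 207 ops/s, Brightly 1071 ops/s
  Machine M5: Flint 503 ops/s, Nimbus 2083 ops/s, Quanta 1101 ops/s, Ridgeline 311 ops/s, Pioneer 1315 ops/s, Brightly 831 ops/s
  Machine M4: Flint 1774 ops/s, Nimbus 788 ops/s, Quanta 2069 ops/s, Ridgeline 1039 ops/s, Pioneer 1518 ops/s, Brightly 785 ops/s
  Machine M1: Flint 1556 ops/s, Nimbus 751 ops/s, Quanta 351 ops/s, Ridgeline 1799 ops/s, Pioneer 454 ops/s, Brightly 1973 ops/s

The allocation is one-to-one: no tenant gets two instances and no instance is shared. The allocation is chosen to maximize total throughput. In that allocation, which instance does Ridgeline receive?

Ridgeline receives Machine M3.

Treat this as an assignment problem: match each tenant to one instance.
Optimal: Flint→Machine M6 (2214 ops/s), Nimbus→Machine M5 (2083 ops/s), Quanta→Machine M4 (2069 ops/s), Ridgeline→Machine M3 (1421 ops/s), Pioneer→Machine M2 (1951 ops/s), Brightly→Machine M1 (1973 ops/s) — total 2214+2083+2069+1421+1951+1973 = 11711 ops/s.
Max-entry greedy (repeatedly take the single best remaining cell) gives 10780 ops/s, worse by 931.
Ridgeline's own top instance is Machine M2 (2234 ops/s), but forcing Ridgeline→Machine M2 and reassigning the rest optimally gives only 10780 ops/s — worse by 931.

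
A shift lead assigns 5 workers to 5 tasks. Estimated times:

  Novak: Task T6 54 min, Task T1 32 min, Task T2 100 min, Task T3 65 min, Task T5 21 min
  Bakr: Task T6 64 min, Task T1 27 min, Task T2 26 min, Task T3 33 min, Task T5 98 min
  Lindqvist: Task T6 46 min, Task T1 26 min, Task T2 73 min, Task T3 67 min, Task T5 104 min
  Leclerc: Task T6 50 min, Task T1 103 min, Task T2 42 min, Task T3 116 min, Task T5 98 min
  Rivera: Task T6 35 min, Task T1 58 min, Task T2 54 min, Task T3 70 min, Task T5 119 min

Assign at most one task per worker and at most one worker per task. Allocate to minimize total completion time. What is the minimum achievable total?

Min total: 157 min

Optimal: Novak→Task T5 (21 min), Bakr→Task T3 (33 min), Lindqvist→Task T1 (26 min), Leclerc→Task T2 (42 min), Rivera→Task T6 (35 min) — total 21+33+26+42+35 = 157 min.
Row-greedy (each worker in turn takes its cheapest remaining task) gives 193 min, worse by 36.
Next-best assignment: Novak→Task T5, Bakr→Task T3, Lindqvist→Task T1, Leclerc→Task T6, Rivera→Task T2 = 184 min.
Swapping Lindqvist↔Novak (Lindqvist→Task T5 104 min, Novak→Task T1 32 min) adds 89.
No other one-to-one assignment undercuts 157 min.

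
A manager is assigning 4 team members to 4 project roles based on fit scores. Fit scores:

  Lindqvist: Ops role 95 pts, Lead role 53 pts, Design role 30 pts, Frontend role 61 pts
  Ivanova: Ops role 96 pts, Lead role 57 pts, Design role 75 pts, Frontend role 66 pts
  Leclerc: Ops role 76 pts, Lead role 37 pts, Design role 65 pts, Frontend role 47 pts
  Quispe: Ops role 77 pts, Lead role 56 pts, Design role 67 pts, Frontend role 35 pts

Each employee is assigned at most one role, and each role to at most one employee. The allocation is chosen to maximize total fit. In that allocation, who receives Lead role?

Quispe receives Lead role.

This is a one-to-one assignment (maximum-weight bipartite matching).
Optimal: Lindqvist→Ops role (95 pts), Ivanova→Frontend role (66 pts), Leclerc→Design role (65 pts), Quispe→Lead role (56 pts) — total 95+66+65+56 = 282 pts.
Quispe's own top role is Ops role (77 pts), but forcing Quispe→Ops role and reassigning the rest optimally gives only 261 pts — worse by 21.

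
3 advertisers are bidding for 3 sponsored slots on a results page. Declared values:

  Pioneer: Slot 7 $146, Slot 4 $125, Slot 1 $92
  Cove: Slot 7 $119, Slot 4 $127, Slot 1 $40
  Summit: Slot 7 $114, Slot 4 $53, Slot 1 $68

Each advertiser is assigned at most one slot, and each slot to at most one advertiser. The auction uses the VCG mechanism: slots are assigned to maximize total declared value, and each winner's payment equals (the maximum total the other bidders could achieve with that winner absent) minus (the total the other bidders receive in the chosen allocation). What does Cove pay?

Cove pays $25.

Efficient allocation: Pioneer→Slot 7 ($146), Cove→Slot 4 ($127), Summit→Slot 1 ($68); total welfare W = $341.
Cove receives Slot 4 at value $127, so the others get W − 127 = $214.
Without Cove: best allocation of the remaining 2 bidders over all 3 slots is Pioneer→Slot 4 ($125), Summit→Slot 7 ($114), total $239.
VCG payment = (others' best without Cove) − (others' welfare with Cove) = 239 − 214 = $25.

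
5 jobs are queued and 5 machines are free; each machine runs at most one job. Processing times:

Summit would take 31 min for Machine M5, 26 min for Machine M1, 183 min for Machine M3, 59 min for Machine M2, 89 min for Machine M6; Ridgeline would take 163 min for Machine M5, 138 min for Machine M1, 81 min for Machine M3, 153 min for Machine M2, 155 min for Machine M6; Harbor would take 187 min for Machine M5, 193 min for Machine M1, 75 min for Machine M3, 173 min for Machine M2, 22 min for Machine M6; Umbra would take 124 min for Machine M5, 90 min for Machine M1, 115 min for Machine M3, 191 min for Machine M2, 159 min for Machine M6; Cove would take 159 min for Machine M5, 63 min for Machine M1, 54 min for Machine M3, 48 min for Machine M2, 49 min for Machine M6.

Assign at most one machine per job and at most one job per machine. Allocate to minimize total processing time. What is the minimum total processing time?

Optimal: Summit→Machine M5 (31 min), Ridgeline→Machine M3 (81 min), Harbor→Machine M6 (22 min), Umbra→Machine M1 (90 min), Cove→Machine M2 (48 min) — total 31+81+22+90+48 = 272 min.
Column-greedy (each machine in turn goes to its cheapest remaining job) gives 481 min, worse by 209.
Swapping Summit↔Ridgeline (Summit→Machine M3 183 min, Ridgeline→Machine M5 163 min) adds 234.
No other one-to-one assignment undercuts 272 min.

Minimum total: 272 min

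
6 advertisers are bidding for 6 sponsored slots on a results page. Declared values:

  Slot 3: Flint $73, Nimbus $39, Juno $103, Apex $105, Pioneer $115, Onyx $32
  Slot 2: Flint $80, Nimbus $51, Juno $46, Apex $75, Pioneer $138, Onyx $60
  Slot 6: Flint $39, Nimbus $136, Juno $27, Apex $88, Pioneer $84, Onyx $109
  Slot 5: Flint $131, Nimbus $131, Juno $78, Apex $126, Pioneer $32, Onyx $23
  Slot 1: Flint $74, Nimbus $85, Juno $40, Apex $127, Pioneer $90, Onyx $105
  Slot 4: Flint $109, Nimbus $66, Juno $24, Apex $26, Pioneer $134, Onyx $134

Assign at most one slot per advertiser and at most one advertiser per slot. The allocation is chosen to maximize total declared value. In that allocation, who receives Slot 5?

Flint receives Slot 5.

This is the linear assignment problem.
Optimal: Flint→Slot 5 ($131), Nimbus→Slot 6 ($136), Juno→Slot 3 ($103), Apex→Slot 1 ($127), Pioneer→Slot 2 ($138), Onyx→Slot 4 ($134) — total 131+136+103+127+138+134 = $769.
Column-greedy (each slot in turn goes to its best remaining advertiser) gives $586, worse by 183.
Swapping Juno↔Apex (Juno→Slot 1 $40, Apex→Slot 3 $105) loses 85.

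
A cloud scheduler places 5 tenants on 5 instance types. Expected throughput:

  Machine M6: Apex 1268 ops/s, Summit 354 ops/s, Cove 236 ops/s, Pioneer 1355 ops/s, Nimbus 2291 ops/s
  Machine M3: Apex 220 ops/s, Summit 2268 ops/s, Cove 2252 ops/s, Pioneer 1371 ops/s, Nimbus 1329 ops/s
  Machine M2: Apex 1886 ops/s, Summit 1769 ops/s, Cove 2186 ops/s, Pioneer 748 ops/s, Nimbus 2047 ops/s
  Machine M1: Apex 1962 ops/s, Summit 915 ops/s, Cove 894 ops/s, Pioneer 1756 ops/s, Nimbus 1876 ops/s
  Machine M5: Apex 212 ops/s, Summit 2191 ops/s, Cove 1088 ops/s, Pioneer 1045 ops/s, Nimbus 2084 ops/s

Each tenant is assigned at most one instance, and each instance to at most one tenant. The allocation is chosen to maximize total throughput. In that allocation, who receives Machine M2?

Apex receives Machine M2.

Optimal: Apex→Machine M2 (1886 ops/s), Summit→Machine M5 (2191 ops/s), Cove→Machine M3 (2252 ops/s), Pioneer→Machine M1 (1756 ops/s), Nimbus→Machine M6 (2291 ops/s) — total 1886+2191+2252+1756+2291 = 10376 ops/s.
Max-entry greedy (repeatedly take the single best remaining cell) gives 9752 ops/s, worse by 624.
Next-best assignment: Apex→Machine M1, Summit→Machine M5, Cove→Machine M2, Pioneer→Machine M3, Nimbus→Machine M6 = 10001 ops/s.
Every other assignment is strictly worse.
Apex's own top instance is Machine M1 (1962 ops/s), but forcing Apex→Machine M1 and reassigning the rest optimally gives only 10001 ops/s — worse by 375.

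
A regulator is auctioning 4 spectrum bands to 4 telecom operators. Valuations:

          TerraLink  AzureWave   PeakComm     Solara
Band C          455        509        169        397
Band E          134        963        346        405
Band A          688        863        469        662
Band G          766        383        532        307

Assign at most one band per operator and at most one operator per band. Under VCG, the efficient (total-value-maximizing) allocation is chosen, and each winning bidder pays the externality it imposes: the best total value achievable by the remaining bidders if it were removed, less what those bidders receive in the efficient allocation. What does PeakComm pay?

Efficient allocation: TerraLink→Band C ($455M), AzureWave→Band E ($963M), PeakComm→Band G ($532M), Solara→Band A ($662M); total welfare W = $2612M.
PeakComm receives Band G at value $532M, so the others get W − 532 = $2080M.
Without PeakComm: best allocation of the remaining 3 bidders over all 4 bands is TerraLink→Band G ($766M), AzureWave→Band E ($963M), Solara→Band A ($662M), total $2391M.
VCG payment = (others' best without PeakComm) − (others' welfare with PeakComm) = 2391 − 2080 = $311M.

PeakComm pays $311M.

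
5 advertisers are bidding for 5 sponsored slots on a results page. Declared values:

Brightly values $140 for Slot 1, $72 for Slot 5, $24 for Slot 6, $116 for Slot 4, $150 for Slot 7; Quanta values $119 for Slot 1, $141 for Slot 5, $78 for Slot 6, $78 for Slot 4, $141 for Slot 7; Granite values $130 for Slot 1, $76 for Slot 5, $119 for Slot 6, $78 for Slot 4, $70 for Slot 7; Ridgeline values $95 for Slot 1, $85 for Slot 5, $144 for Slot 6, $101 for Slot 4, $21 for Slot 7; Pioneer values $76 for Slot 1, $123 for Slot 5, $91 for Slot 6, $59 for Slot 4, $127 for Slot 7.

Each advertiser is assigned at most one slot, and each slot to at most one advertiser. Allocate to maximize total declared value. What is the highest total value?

Maximum total: $658

Treat this as an assignment problem: match each advertiser to one slot.
Optimal: Brightly→Slot 4 ($116), Quanta→Slot 5 ($141), Granite→Slot 1 ($130), Ridgeline→Slot 6 ($144), Pioneer→Slot 7 ($127) — total 116+141+130+144+127 = $658.
Max-entry greedy (repeatedly take the single best remaining cell) gives $624, worse by 34.
Checked against all permutations: $658 is optimal.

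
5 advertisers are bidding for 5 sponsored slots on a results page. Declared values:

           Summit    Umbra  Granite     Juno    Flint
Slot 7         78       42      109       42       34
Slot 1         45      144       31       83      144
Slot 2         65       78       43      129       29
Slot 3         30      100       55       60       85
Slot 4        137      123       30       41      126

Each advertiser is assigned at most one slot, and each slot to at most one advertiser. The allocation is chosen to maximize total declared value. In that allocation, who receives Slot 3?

Optimal: Summit→Slot 4 ($137), Umbra→Slot 3 ($100), Granite→Slot 7 ($109), Juno→Slot 2 ($129), Flint→Slot 1 ($144) — total 137+100+109+129+144 = $619.
Row-greedy (each advertiser in turn takes its best remaining slot) gives $604, worse by 15.
Next-best assignment: Summit→Slot 4, Umbra→Slot 1, Granite→Slot 7, Juno→Slot 2, Flint→Slot 3 = $604.
Checked against all permutations: $619 is optimal.
Umbra's own top slot is Slot 1 ($144), but forcing Umbra→Slot 1 and reassigning the rest optimally gives only $604 — worse by 15.

Umbra receives Slot 3.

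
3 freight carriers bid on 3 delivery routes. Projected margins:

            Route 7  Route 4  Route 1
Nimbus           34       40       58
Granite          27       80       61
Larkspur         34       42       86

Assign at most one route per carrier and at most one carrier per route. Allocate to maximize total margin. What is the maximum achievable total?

This is the linear assignment problem.
Optimal: Nimbus→Route 7 ($34k), Granite→Route 4 ($80k), Larkspur→Route 1 ($86k) — total 34+80+86 = $200k.
Swapping Nimbus↔Larkspur (Nimbus→Route 1 $58k, Larkspur→Route 7 $34k) loses 28.
No other one-to-one assignment exceeds $200k.

Max total: $200k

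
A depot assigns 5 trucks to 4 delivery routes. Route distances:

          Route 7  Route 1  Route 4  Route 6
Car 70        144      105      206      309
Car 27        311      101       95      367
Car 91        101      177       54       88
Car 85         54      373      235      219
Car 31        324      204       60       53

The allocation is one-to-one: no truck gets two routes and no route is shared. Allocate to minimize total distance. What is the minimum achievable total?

Optimal: Car 85→Route 7 (54 km), Car 27→Route 1 (101 km), Car 91→Route 4 (54 km), Car 31→Route 6 (53 km) — total 54+101+54+53 = 262 km.
Row-greedy (each truck in turn takes its cheapest remaining route) gives 342 km, worse by 80.
Next-best assignment: Car 85→Route 7, Car 70→Route 1, Car 91→Route 4, Car 31→Route 6 = 266 km.
Checked against all permutations: 262 km is optimal.

Min total: 262 km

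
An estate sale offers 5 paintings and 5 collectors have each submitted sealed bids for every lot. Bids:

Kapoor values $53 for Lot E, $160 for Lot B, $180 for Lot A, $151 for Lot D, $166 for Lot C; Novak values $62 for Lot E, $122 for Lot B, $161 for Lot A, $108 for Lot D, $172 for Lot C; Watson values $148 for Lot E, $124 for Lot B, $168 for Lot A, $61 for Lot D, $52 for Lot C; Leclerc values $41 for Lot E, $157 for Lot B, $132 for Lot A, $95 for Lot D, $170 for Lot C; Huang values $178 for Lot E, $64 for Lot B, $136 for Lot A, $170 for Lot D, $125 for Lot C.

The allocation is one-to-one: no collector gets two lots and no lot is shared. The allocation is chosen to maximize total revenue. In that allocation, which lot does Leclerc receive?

Leclerc receives Lot B.

This is the linear assignment problem.
Optimal: Kapoor→Lot A ($180), Novak→Lot C ($172), Watson→Lot E ($148), Leclerc→Lot B ($157), Huang→Lot D ($170) — total 180+172+148+157+170 = $827.
Max-entry greedy (repeatedly take the single best remaining cell) gives $748, worse by 79.
Leclerc's own top lot is Lot C ($170), but forcing Leclerc→Lot C and reassigning the rest optimally gives only $809 — worse by 18.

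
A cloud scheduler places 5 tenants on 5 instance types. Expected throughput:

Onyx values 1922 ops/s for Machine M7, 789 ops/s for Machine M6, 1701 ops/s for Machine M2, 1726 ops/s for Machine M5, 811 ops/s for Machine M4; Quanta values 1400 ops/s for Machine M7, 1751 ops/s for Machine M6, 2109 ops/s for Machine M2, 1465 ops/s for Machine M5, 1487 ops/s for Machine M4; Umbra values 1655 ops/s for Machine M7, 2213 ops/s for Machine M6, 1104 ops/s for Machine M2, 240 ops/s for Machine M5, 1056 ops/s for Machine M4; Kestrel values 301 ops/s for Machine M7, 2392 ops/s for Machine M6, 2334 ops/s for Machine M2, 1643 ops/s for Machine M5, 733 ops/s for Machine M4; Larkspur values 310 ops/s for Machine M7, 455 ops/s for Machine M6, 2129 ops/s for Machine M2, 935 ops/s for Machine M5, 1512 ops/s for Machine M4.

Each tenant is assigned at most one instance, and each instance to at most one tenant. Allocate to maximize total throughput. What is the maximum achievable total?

Max total: 9446 ops/s

Optimal: Onyx→Machine M7 (1922 ops/s), Quanta→Machine M5 (1465 ops/s), Umbra→Machine M6 (2213 ops/s), Kestrel→Machine M2 (2334 ops/s), Larkspur→Machine M4 (1512 ops/s) — total 1922+1465+2213+2334+1512 = 9446 ops/s.
Row-greedy (each tenant in turn takes its best remaining instance) gives 9399 ops/s, worse by 47.
Every other assignment is strictly worse.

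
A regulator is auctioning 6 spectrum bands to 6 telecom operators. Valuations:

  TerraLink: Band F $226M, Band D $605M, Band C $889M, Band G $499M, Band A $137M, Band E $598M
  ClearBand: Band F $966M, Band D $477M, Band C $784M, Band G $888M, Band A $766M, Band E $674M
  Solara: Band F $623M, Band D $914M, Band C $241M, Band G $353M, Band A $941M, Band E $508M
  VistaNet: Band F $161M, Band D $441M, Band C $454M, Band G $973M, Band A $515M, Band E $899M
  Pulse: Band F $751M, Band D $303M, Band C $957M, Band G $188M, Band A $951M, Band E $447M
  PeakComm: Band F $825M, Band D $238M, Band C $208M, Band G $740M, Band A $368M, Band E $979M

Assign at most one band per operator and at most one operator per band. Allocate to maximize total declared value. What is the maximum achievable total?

Treat this as an assignment problem: match each operator to one band.
Optimal: TerraLink→Band C ($889M), ClearBand→Band F ($966M), Solara→Band D ($914M), VistaNet→Band G ($973M), Pulse→Band A ($951M), PeakComm→Band E ($979M) — total 889+966+914+973+951+979 = $5672M.
Row-greedy (each operator in turn takes its best remaining band) gives $4454M, worse by 1218.
Checked against all permutations: $5672M is optimal.

Max total: $5672M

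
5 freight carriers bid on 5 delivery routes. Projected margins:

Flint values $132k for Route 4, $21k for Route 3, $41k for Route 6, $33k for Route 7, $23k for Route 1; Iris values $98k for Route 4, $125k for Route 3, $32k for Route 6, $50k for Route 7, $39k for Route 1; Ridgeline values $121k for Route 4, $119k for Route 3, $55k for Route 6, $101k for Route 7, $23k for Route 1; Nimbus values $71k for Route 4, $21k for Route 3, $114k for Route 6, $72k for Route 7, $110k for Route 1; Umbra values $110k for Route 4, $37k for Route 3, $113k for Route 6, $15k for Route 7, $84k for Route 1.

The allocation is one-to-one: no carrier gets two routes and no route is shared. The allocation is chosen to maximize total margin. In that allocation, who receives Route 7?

Optimal: Flint→Route 4 ($132k), Iris→Route 3 ($125k), Ridgeline→Route 7 ($101k), Nimbus→Route 1 ($110k), Umbra→Route 6 ($113k) — total 132+125+101+110+113 = $581k.
Row-greedy (each carrier in turn takes its best remaining route) gives $556k, worse by 25.
Next-best assignment: Flint→Route 4, Iris→Route 3, Ridgeline→Route 7, Nimbus→Route 6, Umbra→Route 1 = $556k.
Swapping Flint↔Ridgeline (Flint→Route 7 $33k, Ridgeline→Route 4 $121k) loses 79.
Ridgeline's own top route is Route 4 ($121k), but forcing Ridgeline→Route 4 and reassigning the rest optimally gives only $502k — worse by 79.

Ridgeline receives Route 7.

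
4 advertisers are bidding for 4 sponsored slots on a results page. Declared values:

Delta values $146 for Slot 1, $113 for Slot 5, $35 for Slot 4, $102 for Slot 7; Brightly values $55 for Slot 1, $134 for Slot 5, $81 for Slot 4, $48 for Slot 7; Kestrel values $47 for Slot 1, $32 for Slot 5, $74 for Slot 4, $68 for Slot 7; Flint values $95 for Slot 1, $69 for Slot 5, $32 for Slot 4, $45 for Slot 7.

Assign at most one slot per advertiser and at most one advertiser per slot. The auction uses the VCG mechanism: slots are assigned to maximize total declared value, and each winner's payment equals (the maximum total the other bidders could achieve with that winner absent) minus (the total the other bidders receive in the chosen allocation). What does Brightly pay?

Brightly pays $18.

Efficient allocation: Delta→Slot 7 ($102), Brightly→Slot 5 ($134), Kestrel→Slot 4 ($74), Flint→Slot 1 ($95); total welfare W = $405.
Brightly receives Slot 5 at value $134, so the others get W − 134 = $271.
Without Brightly: best allocation of the remaining 3 bidders over all 4 slots is Delta→Slot 1 ($146), Kestrel→Slot 4 ($74), Flint→Slot 5 ($69), total $289.
VCG payment = (others' best without Brightly) − (others' welfare with Brightly) = 289 − 271 = $18.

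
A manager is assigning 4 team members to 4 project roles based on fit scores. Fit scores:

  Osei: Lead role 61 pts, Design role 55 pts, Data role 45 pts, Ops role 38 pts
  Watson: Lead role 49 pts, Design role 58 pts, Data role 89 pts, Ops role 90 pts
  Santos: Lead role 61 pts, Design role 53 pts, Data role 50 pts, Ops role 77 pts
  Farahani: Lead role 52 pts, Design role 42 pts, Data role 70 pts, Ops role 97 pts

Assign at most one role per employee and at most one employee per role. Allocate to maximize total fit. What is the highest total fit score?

This is the linear assignment problem.
Optimal: Osei→Design role (55 pts), Watson→Data role (89 pts), Santos→Lead role (61 pts), Farahani→Ops role (97 pts) — total 55+89+61+97 = 302 pts.
Column-greedy (each role in turn goes to its best remaining employee) gives 266 pts, worse by 36.
Swapping Watson↔Farahani (Watson→Ops role 90 pts, Farahani→Data role 70 pts) loses 26.
No other one-to-one assignment exceeds 302 pts.

Maximum total: 302 pts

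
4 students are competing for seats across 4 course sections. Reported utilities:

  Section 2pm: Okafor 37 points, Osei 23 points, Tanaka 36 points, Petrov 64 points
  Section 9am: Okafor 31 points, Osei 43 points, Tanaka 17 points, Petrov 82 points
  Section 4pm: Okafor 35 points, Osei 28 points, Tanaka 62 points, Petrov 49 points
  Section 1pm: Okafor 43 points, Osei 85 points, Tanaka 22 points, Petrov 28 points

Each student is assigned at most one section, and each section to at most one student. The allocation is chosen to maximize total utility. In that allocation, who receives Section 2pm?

Optimal: Okafor→Section 2pm (37 points), Osei→Section 1pm (85 points), Tanaka→Section 4pm (62 points), Petrov→Section 9am (82 points) — total 37+85+62+82 = 266 points.
Column-greedy (each section in turn goes to its best remaining student) gives 212 points, worse by 54.
Swapping Osei↔Petrov (Osei→Section 9am 43 points, Petrov→Section 1pm 28 points) loses 96.
Okafor's own top section is Section 1pm (43 points), but forcing Okafor→Section 1pm and reassigning the rest optimally gives only 212 points — worse by 54.

Okafor receives Section 2pm.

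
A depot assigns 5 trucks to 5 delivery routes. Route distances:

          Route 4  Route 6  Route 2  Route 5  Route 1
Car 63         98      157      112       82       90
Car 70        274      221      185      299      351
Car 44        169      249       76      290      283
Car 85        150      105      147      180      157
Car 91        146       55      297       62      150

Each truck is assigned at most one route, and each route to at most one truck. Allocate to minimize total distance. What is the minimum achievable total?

Treat this as an assignment problem: match each truck to one route.
Optimal: Car 63→Route 1 (90 km), Car 70→Route 6 (221 km), Car 44→Route 2 (76 km), Car 85→Route 4 (150 km), Car 91→Route 5 (62 km) — total 90+221+76+150+62 = 599 km.
Row-greedy (each truck in turn takes its cheapest remaining route) gives 691 km, worse by 92.
Next-best assignment: Car 63→Route 1, Car 70→Route 4, Car 44→Route 2, Car 85→Route 6, Car 91→Route 5 = 607 km.

Minimum total: 599 km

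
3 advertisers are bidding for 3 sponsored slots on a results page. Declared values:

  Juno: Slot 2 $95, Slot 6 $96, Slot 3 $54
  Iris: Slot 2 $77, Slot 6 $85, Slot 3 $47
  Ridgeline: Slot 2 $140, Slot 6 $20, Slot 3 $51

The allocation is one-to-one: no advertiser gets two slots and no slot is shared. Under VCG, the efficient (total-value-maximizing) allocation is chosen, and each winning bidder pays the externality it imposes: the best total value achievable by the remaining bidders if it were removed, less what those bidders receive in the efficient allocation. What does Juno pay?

Juno pays $38.

Efficient allocation: Juno→Slot 6 ($96), Iris→Slot 3 ($47), Ridgeline→Slot 2 ($140); total welfare W = $283.
Juno receives Slot 6 at value $96, so the others get W − 96 = $187.
Without Juno: best allocation of the remaining 2 bidders over all 3 slots is Iris→Slot 6 ($85), Ridgeline→Slot 2 ($140), total $225.
VCG payment = (others' best without Juno) − (others' welfare with Juno) = 225 − 187 = $38.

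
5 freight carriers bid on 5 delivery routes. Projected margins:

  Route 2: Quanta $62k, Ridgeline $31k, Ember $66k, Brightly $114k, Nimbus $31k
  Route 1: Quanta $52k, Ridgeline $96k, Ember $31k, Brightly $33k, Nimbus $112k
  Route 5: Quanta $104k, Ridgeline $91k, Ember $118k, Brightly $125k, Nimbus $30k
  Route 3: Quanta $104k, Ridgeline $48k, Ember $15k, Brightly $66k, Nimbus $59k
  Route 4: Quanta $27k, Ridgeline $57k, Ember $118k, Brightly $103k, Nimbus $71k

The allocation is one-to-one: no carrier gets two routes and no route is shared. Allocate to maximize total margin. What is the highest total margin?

Maximum total: $539k

Optimal: Quanta→Route 3 ($104k), Ridgeline→Route 5 ($91k), Ember→Route 4 ($118k), Brightly→Route 2 ($114k), Nimbus→Route 1 ($112k) — total 104+91+118+114+112 = $539k.
Row-greedy (each carrier in turn takes its best remaining route) gives $491k, worse by 48.
No other one-to-one assignment exceeds $539k.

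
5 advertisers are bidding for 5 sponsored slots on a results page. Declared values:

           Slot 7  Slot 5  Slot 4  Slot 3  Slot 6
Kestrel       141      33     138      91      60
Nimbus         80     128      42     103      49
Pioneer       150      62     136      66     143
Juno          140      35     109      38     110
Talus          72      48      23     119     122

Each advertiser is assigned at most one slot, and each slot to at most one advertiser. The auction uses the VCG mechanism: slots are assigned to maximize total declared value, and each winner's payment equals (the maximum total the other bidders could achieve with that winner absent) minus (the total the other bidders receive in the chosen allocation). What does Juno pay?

Efficient allocation: Kestrel→Slot 4 ($138), Nimbus→Slot 5 ($128), Pioneer→Slot 6 ($143), Juno→Slot 7 ($140), Talus→Slot 3 ($119); total welfare W = $668.
Juno receives Slot 7 at value $140, so the others get W − 140 = $528.
Without Juno: best allocation of the remaining 4 bidders over all 5 slots is Kestrel→Slot 4 ($138), Nimbus→Slot 5 ($128), Pioneer→Slot 7 ($150), Talus→Slot 6 ($122), total $538.
VCG payment = (others' best without Juno) − (others' welfare with Juno) = 538 − 528 = $10.

Juno pays $10.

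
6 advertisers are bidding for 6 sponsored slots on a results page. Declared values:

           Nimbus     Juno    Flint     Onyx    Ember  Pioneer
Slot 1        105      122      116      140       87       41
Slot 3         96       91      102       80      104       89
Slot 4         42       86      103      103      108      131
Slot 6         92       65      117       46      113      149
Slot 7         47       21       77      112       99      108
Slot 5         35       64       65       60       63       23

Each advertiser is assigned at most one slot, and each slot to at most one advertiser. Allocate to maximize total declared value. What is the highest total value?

Treat this as an assignment problem: match each advertiser to one slot.
Optimal: Nimbus→Slot 3 ($96), Juno→Slot 1 ($122), Flint→Slot 5 ($65), Onyx→Slot 7 ($112), Ember→Slot 4 ($108), Pioneer→Slot 6 ($149) — total 96+122+65+112+108+149 = $652.
Row-greedy (each advertiser in turn takes its best remaining slot) gives $556, worse by 96.
Next-best assignment: Nimbus→Slot 3, Juno→Slot 5, Flint→Slot 4, Onyx→Slot 1, Ember→Slot 7, Pioneer→Slot 6 = $651.

Maximum total: $652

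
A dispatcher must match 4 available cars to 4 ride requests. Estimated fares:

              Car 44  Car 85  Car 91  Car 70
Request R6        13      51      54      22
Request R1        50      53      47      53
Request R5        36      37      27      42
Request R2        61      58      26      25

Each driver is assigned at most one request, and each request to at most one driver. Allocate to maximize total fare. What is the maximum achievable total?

This is the linear assignment problem.
Optimal: Car 44→Request R2 ($61), Car 85→Request R1 ($53), Car 91→Request R6 ($54), Car 70→Request R5 ($42) — total 61+53+54+42 = $210.

Max total: $210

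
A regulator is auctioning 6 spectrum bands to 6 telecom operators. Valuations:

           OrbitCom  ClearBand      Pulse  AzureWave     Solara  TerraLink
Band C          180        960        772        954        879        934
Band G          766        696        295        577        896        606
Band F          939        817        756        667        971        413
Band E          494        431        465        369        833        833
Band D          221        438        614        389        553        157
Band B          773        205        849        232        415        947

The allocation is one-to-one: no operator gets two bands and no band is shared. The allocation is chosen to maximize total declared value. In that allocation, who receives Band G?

ClearBand receives Band G.

Optimal: OrbitCom→Band F ($939M), ClearBand→Band G ($696M), Pulse→Band D ($614M), AzureWave→Band C ($954M), Solara→Band E ($833M), TerraLink→Band B ($947M) — total 939+696+614+954+833+947 = $4983M.
Max-entry greedy (repeatedly take the single best remaining cell) gives $4627M, worse by 356.
Checked against all permutations: $4983M is optimal.
ClearBand's own top band is Band C ($960M), but forcing ClearBand→Band C and reassigning the rest optimally gives only $4870M — worse by 113.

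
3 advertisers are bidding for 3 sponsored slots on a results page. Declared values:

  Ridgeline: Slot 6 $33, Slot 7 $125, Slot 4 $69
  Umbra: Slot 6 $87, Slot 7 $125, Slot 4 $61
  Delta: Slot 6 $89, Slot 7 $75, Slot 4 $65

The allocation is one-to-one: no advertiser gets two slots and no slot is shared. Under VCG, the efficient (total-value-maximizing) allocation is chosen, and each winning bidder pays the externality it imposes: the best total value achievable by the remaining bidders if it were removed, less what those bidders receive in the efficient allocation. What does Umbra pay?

Efficient allocation: Ridgeline→Slot 4 ($69), Umbra→Slot 7 ($125), Delta→Slot 6 ($89); total welfare W = $283.
Umbra receives Slot 7 at value $125, so the others get W − 125 = $158.
Without Umbra: best allocation of the remaining 2 bidders over all 3 slots is Ridgeline→Slot 7 ($125), Delta→Slot 6 ($89), total $214.
VCG payment = (others' best without Umbra) − (others' welfare with Umbra) = 214 − 158 = $56.

Umbra pays $56.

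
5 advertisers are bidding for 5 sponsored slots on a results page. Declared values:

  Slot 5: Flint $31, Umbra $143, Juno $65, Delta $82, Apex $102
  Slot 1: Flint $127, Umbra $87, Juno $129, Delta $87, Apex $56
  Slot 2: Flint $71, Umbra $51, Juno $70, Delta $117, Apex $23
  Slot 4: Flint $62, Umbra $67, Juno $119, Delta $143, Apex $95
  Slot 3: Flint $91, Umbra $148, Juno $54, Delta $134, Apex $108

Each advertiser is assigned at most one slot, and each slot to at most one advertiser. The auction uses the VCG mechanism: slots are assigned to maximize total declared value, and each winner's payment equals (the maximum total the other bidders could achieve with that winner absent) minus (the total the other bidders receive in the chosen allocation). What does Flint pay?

Efficient allocation: Flint→Slot 1 ($127), Umbra→Slot 5 ($143), Juno→Slot 4 ($119), Delta→Slot 2 ($117), Apex→Slot 3 ($108); total welfare W = $614.
Flint receives Slot 1 at value $127, so the others get W − 127 = $487.
Without Flint: best allocation of the remaining 4 bidders over all 5 slots is Umbra→Slot 5 ($143), Juno→Slot 1 ($129), Delta→Slot 4 ($143), Apex→Slot 3 ($108), total $523.
VCG payment = (others' best without Flint) − (others' welfare with Flint) = 523 − 487 = $36.

Flint pays $36.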